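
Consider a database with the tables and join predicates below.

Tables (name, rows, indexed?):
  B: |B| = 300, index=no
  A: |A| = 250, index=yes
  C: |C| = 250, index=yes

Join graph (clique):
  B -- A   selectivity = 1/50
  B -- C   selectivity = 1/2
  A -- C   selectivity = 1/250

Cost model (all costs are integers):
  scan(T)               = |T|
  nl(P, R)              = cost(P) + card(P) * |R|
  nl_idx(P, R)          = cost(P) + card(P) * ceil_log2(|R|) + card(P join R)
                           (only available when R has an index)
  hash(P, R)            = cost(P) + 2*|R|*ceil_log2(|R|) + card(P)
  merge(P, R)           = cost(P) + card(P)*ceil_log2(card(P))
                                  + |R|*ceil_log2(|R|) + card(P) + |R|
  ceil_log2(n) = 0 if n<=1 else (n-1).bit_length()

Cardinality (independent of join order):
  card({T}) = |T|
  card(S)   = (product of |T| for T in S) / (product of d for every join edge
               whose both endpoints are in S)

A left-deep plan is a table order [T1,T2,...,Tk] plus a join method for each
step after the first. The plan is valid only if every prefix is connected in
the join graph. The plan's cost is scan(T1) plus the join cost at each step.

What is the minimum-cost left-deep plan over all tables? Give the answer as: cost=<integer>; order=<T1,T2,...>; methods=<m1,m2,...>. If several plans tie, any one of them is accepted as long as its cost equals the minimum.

cost=7750; order=A,C,B; methods=nl_idx,merge

Selinger DP (subsets sized 1..n):
  {B}: scan cost=300, card=300
  {A}: scan cost=250, card=250
  {C}: scan cost=250, card=250
  {AB}: card=1500; try (A,nl_idx)→4200, (A,hash)→4600, (B,merge)→5500, (A,merge)→5550, (B,hash)→5900, (B,nl)→75250 …(+1); best=4200 via (A,nl_idx)
  {BC}: card=37500; try (C,hash)→4600, (B,merge)→5500, (C,merge)→5550, (B,hash)→5900, (C,nl_idx)→40200, (B,nl)→75250 …(+1); best=4600 via (C,hash)
  {AC}: card=250; try (C,nl_idx)→2500, (A,nl_idx)→2500, (C,hash)→4500, (A,hash)→4500, (C,merge)→4750, (A,merge)→4750 …(+2); best=2500 via (C,nl_idx)
  {ABC}: card=750; try (B,merge)→7750, (B,hash)→8150, (C,hash)→9700, (C,nl_idx)→16950, (C,merge)→24450, (A,hash)→46100 …(+5); best=7750 via (B,merge)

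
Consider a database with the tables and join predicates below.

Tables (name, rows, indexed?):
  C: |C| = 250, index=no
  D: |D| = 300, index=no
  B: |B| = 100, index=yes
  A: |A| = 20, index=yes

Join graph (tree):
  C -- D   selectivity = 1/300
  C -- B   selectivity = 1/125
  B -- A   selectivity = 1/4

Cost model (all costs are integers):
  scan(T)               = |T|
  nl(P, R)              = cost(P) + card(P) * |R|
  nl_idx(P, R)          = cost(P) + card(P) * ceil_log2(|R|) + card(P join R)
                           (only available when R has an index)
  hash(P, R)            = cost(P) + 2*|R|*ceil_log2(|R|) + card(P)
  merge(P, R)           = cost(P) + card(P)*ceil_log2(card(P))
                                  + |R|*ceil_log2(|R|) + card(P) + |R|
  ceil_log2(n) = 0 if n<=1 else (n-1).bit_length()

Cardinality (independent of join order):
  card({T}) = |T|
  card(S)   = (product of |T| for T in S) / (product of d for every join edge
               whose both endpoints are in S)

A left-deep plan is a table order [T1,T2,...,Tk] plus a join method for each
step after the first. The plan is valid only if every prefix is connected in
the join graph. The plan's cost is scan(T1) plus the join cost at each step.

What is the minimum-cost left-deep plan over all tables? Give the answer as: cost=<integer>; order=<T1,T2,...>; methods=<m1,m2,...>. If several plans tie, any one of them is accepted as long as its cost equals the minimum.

Selinger DP (subsets sized 1..n):
  {C}: scan cost=250, card=250
  {D}: scan cost=300, card=300
  {B}: scan cost=100, card=100
  {A}: scan cost=20, card=20
  {CD}: card=250; try (C,hash)→4600, (D,merge)→5500, (C,merge)→5550, (D,hash)→5900, (D,nl)→75250, (C,nl)→75300; best=4600 via (C,hash)
  {BC}: card=200; try (B,hash)→1900, (B,nl_idx)→2200, (C,merge)→3150, (B,merge)→3300, (C,hash)→4200, (C,nl)→25100 …(+1); best=1900 via (B,hash)
  {AB}: card=500; try (A,hash)→400, (B,nl_idx)→660, (B,merge)→940, (A,merge)→1020, (A,nl_idx)→1100, (B,hash)→1440 …(+2); best=400 via (A,hash)
  {BCD}: card=200; try (B,hash)→6250, (B,nl_idx)→6550, (D,merge)→6700, (D,hash)→7500, (B,merge)→7650, (B,nl)→29600 …(+1); best=6250 via (B,hash)
  {ABC}: card=1000; try (A,hash)→2300, (A,merge)→3820, (A,nl_idx)→3900, (C,hash)→4900, (A,nl)→5900, (C,merge)→7650 …(+1); best=2300 via (A,hash)
  {ABCD}: card=1000; try (A,hash)→6650, (A,merge)→8170, (A,nl_idx)→8250, (D,hash)→8700, (A,nl)→10250, (D,merge)→16300 …(+1); best=6650 via (A,hash)

cost=6650; order=D,C,B,A; methods=hash,hash,hash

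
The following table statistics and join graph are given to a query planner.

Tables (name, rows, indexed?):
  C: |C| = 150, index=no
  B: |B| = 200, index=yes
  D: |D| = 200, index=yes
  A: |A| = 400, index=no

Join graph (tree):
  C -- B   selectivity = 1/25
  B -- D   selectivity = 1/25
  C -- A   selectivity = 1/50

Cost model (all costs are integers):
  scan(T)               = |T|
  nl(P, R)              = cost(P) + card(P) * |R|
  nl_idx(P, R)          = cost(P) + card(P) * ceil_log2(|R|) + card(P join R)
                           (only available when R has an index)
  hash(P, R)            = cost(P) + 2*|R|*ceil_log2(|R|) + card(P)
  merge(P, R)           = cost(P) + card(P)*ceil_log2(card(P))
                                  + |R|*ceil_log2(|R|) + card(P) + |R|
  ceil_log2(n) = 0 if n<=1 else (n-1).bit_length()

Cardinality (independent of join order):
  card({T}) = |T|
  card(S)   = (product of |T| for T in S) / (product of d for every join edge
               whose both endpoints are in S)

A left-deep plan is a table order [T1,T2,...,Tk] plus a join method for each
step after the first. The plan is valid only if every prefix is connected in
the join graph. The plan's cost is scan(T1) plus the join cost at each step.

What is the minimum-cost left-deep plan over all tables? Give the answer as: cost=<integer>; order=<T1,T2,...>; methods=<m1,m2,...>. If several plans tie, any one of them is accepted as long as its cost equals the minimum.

Selinger DP (subsets sized 1..n):
  {C}: scan cost=150, card=150
  {B}: scan cost=200, card=200
  {D}: scan cost=200, card=200
  {A}: scan cost=400, card=400
  {BC}: card=1200; try (B,nl_idx)→2550, (C,hash)→2800, (B,merge)→3300, (C,merge)→3350, (B,hash)→3500, (B,nl)→30150 …(+1); best=2550 via (B,nl_idx)
  {AC}: card=1200; try (C,hash)→3200, (A,merge)→5500, (C,merge)→5750, (A,hash)→7500, (A,nl)→60150, (C,nl)→60400; best=3200 via (C,hash)
  {BD}: card=1600; try (D,nl_idx)→3400, (B,nl_idx)→3400, (D,hash)→3600, (B,hash)→3600, (D,merge)→3800, (B,merge)→3800 …(+2); best=3400 via (D,nl_idx)
  {BCD}: card=9600; try (D,hash)→6950, (C,hash)→7400, (D,merge)→18750, (D,nl_idx)→21750, (C,merge)→23950, (D,nl)→242550 …(+1); best=6950 via (D,hash)
  {ABC}: card=9600; try (B,hash)→7600, (A,hash)→10950, (B,merge)→19400, (A,merge)→20950, (B,nl_idx)→22400, (B,nl)→243200 …(+1); best=7600 via (B,hash)
  {ABCD}: card=76800; try (D,hash)→20400, (A,hash)→23750, (D,merge)→153400, (A,merge)→154950, (D,nl_idx)→161200, (D,nl)→1927600 …(+1); best=20400 via (D,hash)

cost=20400; order=A,C,B,D; methods=hash,hash,hash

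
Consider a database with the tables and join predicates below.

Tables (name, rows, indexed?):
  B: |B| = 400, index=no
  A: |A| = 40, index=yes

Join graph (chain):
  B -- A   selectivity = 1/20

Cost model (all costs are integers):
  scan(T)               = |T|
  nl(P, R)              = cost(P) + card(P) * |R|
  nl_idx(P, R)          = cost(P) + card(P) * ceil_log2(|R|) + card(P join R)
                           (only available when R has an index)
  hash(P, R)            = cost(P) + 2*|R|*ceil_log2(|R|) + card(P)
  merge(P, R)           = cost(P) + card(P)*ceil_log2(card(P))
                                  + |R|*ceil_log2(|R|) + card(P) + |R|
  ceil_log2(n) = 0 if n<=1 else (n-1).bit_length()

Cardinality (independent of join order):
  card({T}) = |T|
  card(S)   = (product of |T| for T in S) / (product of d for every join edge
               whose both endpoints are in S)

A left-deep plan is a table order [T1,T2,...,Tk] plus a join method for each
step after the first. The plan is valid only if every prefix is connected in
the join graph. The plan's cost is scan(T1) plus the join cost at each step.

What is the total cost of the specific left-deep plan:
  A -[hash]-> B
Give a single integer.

7280

step 1: scan A: cost=40, card=40
step 2: join B via hash
    card(P join B) = 40*400/(20) = 800
    cost = 40 + 2*400*9 + 40 = 7280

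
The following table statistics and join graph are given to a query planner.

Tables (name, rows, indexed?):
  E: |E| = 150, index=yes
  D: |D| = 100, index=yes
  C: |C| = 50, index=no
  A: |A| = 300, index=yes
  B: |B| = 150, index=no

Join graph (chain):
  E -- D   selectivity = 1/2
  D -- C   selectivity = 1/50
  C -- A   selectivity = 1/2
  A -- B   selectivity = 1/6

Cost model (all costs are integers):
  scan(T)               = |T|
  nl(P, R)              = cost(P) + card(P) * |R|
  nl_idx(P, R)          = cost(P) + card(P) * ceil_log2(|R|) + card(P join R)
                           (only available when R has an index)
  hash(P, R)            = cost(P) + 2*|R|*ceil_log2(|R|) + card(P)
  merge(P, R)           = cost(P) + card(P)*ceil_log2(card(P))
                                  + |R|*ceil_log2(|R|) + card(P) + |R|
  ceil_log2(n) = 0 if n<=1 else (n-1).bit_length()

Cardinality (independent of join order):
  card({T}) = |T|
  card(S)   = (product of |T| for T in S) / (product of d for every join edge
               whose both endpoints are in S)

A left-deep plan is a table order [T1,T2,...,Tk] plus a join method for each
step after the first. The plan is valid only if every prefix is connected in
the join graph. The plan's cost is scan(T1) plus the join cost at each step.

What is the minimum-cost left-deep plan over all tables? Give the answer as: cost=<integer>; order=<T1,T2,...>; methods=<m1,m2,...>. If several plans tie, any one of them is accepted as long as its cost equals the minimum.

Selinger DP (subsets sized 1..n):
  {E}: scan cost=150, card=150
  {D}: scan cost=100, card=100
  {C}: scan cost=50, card=50
  {A}: scan cost=300, card=300
  {B}: scan cost=150, card=150
  {DE}: card=7500; try (D,hash)→1700, (E,merge)→2250, (D,merge)→2300, (E,hash)→2600, (E,nl_idx)→8400, (D,nl_idx)→8700 …(+2); best=1700 via (D,hash)
  {CD}: card=100; try (D,nl_idx)→500, (C,hash)→800, (D,merge)→1200, (C,merge)→1250, (D,hash)→1500, (D,nl)→5050 …(+1); best=500 via (D,nl_idx)
  {AC}: card=7500; try (C,hash)→1200, (A,merge)→3400, (C,merge)→3650, (A,hash)→5500, (A,nl_idx)→8000, (A,nl)→15050 …(+1); best=1200 via (C,hash)
  {AB}: card=7500; try (B,hash)→3000, (A,merge)→4500, (B,merge)→4650, (A,hash)→5700, (A,nl_idx)→9000, (A,nl)→45150 …(+1); best=3000 via (B,hash)
  {CDE}: card=7500; try (E,merge)→2650, (E,hash)→3000, (E,nl_idx)→8800, (C,hash)→9800, (E,nl)→15500, (C,merge)→107050 …(+1); best=2650 via (E,merge)
  {ACD}: card=15000; try (A,merge)→4300, (A,hash)→6000, (D,hash)→10100, (A,nl_idx)→16400, (A,nl)→30500, (D,nl_idx)→68700 …(+2); best=4300 via (A,merge)
  {ABC}: card=187500; try (C,hash)→11100, (B,hash)→11100, (B,merge)→107550, (C,merge)→108350, (C,nl)→378000, (B,nl)→1126200; best=11100 via (C,hash)
  {ACDE}: card=1125000; try (A,hash)→15550, (E,hash)→21700, (A,merge)→110650, (E,merge)→230650, (A,nl_idx)→1195150, (E,nl_idx)→1249300 …(+2); best=15550 via (A,hash)
  {ABCD}: card=375000; try (B,hash)→21700, (D,hash)→200000, (B,merge)→230650, (D,nl_idx)→1698600, (B,nl)→2254300, (D,merge)→3574400 …(+1); best=21700 via (B,hash)
  {ABCDE}: card=28125000; try (E,hash)→399100, (B,hash)→1142950, (E,merge)→7523050, (B,merge)→24766900, (E,nl_idx)→31146700, (E,nl)→56271700 …(+1); best=399100 via (E,hash)

cost=399100; order=C,D,A,B,E; methods=nl_idx,merge,hash,hash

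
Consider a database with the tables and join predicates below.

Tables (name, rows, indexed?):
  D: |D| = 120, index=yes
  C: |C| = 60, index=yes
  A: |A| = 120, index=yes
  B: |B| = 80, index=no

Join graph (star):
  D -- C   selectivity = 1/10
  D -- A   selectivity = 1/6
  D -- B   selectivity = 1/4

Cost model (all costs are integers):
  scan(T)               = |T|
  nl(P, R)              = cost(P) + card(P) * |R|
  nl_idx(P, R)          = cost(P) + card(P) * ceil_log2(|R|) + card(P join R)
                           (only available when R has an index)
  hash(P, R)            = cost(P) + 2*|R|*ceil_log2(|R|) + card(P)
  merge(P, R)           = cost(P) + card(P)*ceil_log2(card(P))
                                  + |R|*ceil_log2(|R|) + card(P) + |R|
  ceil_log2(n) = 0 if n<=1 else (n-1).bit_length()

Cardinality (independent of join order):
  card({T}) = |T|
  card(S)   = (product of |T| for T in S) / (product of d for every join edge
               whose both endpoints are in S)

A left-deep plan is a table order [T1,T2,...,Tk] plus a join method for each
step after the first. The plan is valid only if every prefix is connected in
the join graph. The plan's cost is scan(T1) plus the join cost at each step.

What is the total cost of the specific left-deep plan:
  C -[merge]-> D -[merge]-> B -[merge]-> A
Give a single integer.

226960

step 1: scan C: cost=60, card=60
step 2: join D via merge
    card(P join D) = 60*120/(10) = 720
    cost = 60 + 60*6 + 120*7 + 60 + 120 = 1440
step 3: join B via merge
    card(P join B) = 720*80/(4) = 14400
    cost = 1440 + 720*10 + 80*7 + 720 + 80 = 10000
step 4: join A via merge
    card(P join A) = 14400*120/(6) = 288000
    cost = 10000 + 14400*14 + 120*7 + 14400 + 120 = 226960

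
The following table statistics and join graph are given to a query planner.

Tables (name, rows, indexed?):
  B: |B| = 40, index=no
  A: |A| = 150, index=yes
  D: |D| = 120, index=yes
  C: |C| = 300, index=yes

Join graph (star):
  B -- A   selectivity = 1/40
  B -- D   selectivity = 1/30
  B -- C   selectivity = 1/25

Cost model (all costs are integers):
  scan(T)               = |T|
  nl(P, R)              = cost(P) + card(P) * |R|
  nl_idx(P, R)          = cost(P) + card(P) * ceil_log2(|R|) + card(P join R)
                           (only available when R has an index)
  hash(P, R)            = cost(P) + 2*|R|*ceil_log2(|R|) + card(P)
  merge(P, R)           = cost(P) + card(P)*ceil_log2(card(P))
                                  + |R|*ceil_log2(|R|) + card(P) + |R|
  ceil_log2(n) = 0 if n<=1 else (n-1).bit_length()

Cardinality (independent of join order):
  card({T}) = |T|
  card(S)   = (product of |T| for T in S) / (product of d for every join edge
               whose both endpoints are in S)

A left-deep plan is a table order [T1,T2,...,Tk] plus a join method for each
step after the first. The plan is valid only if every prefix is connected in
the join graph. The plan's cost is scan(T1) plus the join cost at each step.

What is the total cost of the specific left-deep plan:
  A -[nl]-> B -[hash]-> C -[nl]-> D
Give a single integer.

227700

step 1: scan A: cost=150, card=150
step 2: join B via nl
    card(P join B) = 150*40/(40) = 150
    cost = 150 + 150*40 = 6150
step 3: join C via hash
    card(P join C) = 150*300/(25) = 1800
    cost = 6150 + 2*300*9 + 150 = 11700
step 4: join D via nl
    card(P join D) = 1800*120/(30) = 7200
    cost = 11700 + 1800*120 = 227700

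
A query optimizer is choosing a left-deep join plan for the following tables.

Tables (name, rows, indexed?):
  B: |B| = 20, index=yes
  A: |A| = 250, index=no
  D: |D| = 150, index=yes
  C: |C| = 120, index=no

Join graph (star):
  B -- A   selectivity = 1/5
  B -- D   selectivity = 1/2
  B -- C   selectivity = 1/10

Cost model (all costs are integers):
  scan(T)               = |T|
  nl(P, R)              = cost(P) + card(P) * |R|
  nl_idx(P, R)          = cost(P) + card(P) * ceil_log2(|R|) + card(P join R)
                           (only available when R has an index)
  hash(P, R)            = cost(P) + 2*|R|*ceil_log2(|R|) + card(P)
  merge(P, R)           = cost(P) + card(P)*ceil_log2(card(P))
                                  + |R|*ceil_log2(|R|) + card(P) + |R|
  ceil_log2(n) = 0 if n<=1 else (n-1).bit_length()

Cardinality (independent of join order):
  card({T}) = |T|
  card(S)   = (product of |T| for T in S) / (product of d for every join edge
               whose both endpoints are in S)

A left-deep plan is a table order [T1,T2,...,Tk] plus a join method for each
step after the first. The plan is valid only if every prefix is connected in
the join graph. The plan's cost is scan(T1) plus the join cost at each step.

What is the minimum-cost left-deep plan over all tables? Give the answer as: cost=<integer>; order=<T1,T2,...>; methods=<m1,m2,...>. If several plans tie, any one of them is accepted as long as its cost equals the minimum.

cost=17780; order=A,B,C,D; methods=hash,hash,hash

Selinger DP (subsets sized 1..n):
  {B}: scan cost=20, card=20
  {A}: scan cost=250, card=250
  {D}: scan cost=150, card=150
  {C}: scan cost=120, card=120
  {AB}: card=1000; try (B,hash)→700, (A,merge)→2390, (B,nl_idx)→2500, (B,merge)→2620, (A,hash)→4040, (A,nl)→5020 …(+1); best=700 via (B,hash)
  {BD}: card=1500; try (B,hash)→500, (D,merge)→1490, (B,merge)→1620, (D,nl_idx)→1680, (B,nl_idx)→2400, (D,hash)→2440 …(+2); best=500 via (B,hash)
  {BC}: card=240; try (B,hash)→440, (B,nl_idx)→960, (C,merge)→1100, (B,merge)→1200, (C,hash)→1720, (C,nl)→2420 …(+1); best=440 via (B,hash)
  {ABD}: card=75000; try (D,hash)→4100, (A,hash)→6000, (D,merge)→13050, (A,merge)→20750, (D,nl_idx)→83700, (D,nl)→150700 …(+1); best=4100 via (D,hash)
  {ABC}: card=12000; try (C,hash)→3380, (A,hash)→4680, (A,merge)→4850, (C,merge)→12660, (A,nl)→60440, (C,nl)→120700; best=3380 via (C,hash)
  {BCD}: card=18000; try (D,hash)→3080, (C,hash)→3680, (D,merge)→3950, (C,merge)→19460, (D,nl_idx)→20360, (D,nl)→36440 …(+1); best=3080 via (D,hash)
  {ABCD}: card=900000; try (D,hash)→17780, (A,hash)→25080, (C,hash)→80780, (D,merge)→184730, (A,merge)→293330, (D,nl_idx)→999380 …(+4); best=17780 via (D,hash)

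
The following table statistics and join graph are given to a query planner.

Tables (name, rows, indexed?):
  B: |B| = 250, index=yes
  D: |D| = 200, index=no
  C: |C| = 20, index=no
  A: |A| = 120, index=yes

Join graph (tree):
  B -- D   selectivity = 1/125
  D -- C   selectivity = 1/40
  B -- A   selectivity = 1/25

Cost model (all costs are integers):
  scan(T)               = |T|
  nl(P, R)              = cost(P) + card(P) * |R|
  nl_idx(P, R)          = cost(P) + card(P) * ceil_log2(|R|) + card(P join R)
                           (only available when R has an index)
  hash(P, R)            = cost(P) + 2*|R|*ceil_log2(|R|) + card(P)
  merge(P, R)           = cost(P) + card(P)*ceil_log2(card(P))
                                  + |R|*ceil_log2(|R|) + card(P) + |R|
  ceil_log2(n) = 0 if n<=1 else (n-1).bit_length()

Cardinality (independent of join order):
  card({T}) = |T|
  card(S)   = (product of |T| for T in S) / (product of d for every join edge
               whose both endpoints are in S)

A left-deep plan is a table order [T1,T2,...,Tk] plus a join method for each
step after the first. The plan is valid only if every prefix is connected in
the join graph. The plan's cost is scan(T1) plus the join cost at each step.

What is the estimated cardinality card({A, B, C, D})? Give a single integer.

Tables in S: A(120), B(250), C(20), D(200)
Edges inside S: B-D(d=125), D-C(d=40), B-A(d=25)
numerator = 120 * 250 * 20 * 200 = 120000000
denominator = 125 * 40 * 25 = 125000
card(S) = 120000000 / 125000 = 960

960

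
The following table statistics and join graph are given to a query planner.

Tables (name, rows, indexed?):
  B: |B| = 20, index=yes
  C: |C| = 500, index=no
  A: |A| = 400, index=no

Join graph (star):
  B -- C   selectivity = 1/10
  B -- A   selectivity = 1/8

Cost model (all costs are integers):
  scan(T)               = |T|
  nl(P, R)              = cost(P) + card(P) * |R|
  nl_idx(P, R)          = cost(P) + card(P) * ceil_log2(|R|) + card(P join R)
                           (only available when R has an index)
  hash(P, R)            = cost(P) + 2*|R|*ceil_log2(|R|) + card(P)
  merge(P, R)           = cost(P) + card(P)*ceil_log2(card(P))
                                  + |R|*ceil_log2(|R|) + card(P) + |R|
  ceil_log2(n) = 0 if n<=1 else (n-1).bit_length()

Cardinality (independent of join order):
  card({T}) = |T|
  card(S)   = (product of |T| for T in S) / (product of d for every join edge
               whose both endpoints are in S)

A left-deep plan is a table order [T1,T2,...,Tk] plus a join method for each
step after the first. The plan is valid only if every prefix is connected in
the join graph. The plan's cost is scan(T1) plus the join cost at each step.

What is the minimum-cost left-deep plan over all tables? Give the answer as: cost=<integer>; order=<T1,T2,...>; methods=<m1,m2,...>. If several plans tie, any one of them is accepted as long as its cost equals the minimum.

cost=9400; order=C,B,A; methods=hash,hash

Selinger DP (subsets sized 1..n):
  {B}: scan cost=20, card=20
  {C}: scan cost=500, card=500
  {A}: scan cost=400, card=400
  {BC}: card=1000; try (B,hash)→1200, (B,nl_idx)→4000, (C,merge)→5140, (B,merge)→5620, (C,hash)→9040, (C,nl)→10020 …(+1); best=1200 via (B,hash)
  {AB}: card=1000; try (B,hash)→1000, (B,nl_idx)→3400, (A,merge)→4140, (B,merge)→4520, (A,hash)→7240, (A,nl)→8020 …(+1); best=1000 via (B,hash)
  {ABC}: card=50000; try (A,hash)→9400, (C,hash)→11000, (A,merge)→16200, (C,merge)→17000, (A,nl)→401200, (C,nl)→501000; best=9400 via (A,hash)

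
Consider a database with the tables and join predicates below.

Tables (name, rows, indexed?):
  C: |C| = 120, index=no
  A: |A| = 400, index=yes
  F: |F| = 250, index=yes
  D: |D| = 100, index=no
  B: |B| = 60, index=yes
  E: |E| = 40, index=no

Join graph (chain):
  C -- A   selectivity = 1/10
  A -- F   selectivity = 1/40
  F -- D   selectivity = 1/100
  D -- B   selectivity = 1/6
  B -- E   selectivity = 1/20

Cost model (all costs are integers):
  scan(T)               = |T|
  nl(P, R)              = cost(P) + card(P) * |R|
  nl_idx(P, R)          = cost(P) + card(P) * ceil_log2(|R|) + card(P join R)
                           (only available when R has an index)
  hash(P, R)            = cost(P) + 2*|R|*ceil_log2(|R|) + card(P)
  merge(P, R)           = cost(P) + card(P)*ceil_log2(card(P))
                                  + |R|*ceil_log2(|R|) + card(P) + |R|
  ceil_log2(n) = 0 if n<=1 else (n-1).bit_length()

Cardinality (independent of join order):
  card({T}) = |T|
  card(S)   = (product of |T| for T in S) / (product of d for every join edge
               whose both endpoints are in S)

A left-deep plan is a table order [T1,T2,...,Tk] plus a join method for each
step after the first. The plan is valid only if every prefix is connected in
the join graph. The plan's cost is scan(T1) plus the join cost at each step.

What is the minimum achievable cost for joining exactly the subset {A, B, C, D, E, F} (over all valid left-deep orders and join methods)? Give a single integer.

Selinger DP over subsets of {A,B,C,D,E,F}:
  {C}: scan cost=120, card=120
  {A}: scan cost=400, card=400
  {F}: scan cost=250, card=250
  {D}: scan cost=100, card=100
  {B}: scan cost=60, card=60
  {E}: scan cost=40, card=40
  {AC}: card=4800; try (C,hash)→2480, (A,merge)→5080, (C,merge)→5360, (A,nl_idx)→6000, (A,hash)→7440, (A,nl)→48120 …(+1); best=2480 via (C,hash)
  {AF}: card=2500; try (F,hash)→4800, (A,nl_idx)→5000, (F,nl_idx)→6100, (A,merge)→6500, (F,merge)→6650, (A,hash)→7700 …(+2); best=4800 via (F,hash)
  {DF}: card=250; try (F,nl_idx)→1150, (D,hash)→1900, (F,merge)→3150, (D,merge)→3300, (F,hash)→4200, (F,nl)→25100 …(+1); best=1150 via (F,nl_idx)
  {BD}: card=1000; try (B,hash)→920, (D,merge)→1280, (B,merge)→1320, (D,hash)→1520, (B,nl_idx)→1700, (D,nl)→6060 …(+1); best=920 via (B,hash)
  {BE}: card=120; try (B,nl_idx)→400, (E,hash)→600, (B,merge)→740, (E,merge)→760, (B,hash)→800, (B,nl)→2440 …(+1); best=400 via (B,nl_idx)
  {ACF}: card=30000; try (C,hash)→8980, (F,hash)→11280, (C,merge)→38260, (F,nl_idx)→70880, (F,merge)→71930, (C,nl)→304800 …(+1); best=8980 via (C,hash)
  {ADF}: card=2500; try (A,nl_idx)→5900, (A,merge)→7400, (A,hash)→8600, (D,hash)→8700, (D,merge)→38100, (A,nl)→101150 …(+1); best=5900 via (A,nl_idx)
  {BDF}: card=2500; try (B,hash)→2120, (B,merge)→3820, (B,nl_idx)→5150, (F,hash)→5920, (F,nl_idx)→11420, (F,merge)→14170 …(+2); best=2120 via (B,hash)
  {BDE}: card=2000; try (D,hash)→1920, (D,merge)→2160, (E,hash)→2400, (E,merge)→12200, (D,nl)→12400, (E,nl)→40920; best=1920 via (D,hash)
  {ACDF}: card=30000; try (C,hash)→10080, (C,merge)→39360, (D,hash)→40380, (C,nl)→305900, (D,merge)→489780, (D,nl)→3008980; best=10080 via (C,hash)
  {ABDF}: card=25000; try (B,hash)→9120, (A,hash)→11820, (A,merge)→38620, (B,merge)→38820, (B,nl_idx)→45900, (A,nl_idx)→49620 …(+2); best=9120 via (B,hash)
  {BDEF}: card=5000; try (E,hash)→5100, (F,hash)→7920, (F,nl_idx)→22920, (F,merge)→28170, (E,merge)→34900, (E,nl)→102120 …(+1); best=5100 via (E,hash)
  {ABCDF}: card=300000; try (C,hash)→35800, (B,hash)→40800, (C,merge)→410080, (B,nl_idx)→490080, (B,merge)→490500, (B,nl)→1810080 …(+1); best=35800 via (C,hash)
  {ABDEF}: card=50000; try (A,hash)→17300, (E,hash)→34600, (A,merge)→79100, (A,nl_idx)→100100, (E,merge)→409400, (E,nl)→1009120 …(+1); best=17300 via (A,hash)
  {ABCDEF}: card=600000; try (C,hash)→68980, (E,hash)→336280, (C,merge)→868260, (C,nl)→6017300, (E,merge)→6036080, (E,nl)→12035800; best=68980 via (C,hash)

68980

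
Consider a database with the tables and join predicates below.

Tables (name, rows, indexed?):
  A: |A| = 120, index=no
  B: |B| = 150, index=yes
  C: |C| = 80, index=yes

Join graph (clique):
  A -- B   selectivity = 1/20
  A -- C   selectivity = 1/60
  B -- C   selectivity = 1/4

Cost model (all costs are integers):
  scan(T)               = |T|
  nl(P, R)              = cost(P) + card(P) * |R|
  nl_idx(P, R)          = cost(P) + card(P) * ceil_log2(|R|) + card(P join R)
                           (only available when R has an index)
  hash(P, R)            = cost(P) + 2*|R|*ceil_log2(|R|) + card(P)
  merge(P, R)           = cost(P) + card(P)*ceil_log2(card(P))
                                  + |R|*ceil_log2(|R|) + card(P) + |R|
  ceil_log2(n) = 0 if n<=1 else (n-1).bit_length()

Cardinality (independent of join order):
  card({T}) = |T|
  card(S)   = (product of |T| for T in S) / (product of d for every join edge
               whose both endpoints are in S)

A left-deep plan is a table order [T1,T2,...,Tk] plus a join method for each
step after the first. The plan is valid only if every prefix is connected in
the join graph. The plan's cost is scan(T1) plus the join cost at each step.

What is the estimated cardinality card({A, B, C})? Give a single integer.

300

Tables in S: A(120), B(150), C(80)
Edges inside S: A-B(d=20), A-C(d=60), B-C(d=4)
numerator = 120 * 150 * 80 = 1440000
denominator = 20 * 60 * 4 = 4800
card(S) = 1440000 / 4800 = 300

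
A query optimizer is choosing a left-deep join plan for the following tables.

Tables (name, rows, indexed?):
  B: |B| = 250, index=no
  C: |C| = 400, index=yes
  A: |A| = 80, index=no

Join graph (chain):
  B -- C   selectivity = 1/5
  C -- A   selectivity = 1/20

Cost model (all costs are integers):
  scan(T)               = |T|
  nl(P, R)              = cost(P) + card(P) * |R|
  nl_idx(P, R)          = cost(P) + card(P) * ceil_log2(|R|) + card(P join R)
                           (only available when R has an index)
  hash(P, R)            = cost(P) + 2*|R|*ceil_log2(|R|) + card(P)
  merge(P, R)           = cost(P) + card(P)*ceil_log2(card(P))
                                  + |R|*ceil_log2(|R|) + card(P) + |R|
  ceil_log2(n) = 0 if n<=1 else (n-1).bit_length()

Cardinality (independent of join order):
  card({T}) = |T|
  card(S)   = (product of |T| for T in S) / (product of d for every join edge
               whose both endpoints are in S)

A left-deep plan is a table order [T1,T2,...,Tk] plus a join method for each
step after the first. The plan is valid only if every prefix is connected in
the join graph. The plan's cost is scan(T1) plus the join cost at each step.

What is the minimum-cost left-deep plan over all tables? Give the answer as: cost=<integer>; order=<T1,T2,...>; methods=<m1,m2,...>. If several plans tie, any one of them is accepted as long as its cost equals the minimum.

Selinger DP (subsets sized 1..n):
  {B}: scan cost=250, card=250
  {C}: scan cost=400, card=400
  {A}: scan cost=80, card=80
  {BC}: card=20000; try (B,hash)→4800, (C,merge)→6500, (B,merge)→6650, (C,hash)→7700, (C,nl_idx)→22500, (C,nl)→100250 …(+1); best=4800 via (B,hash)
  {AC}: card=1600; try (A,hash)→1920, (C,nl_idx)→2400, (C,merge)→4720, (A,merge)→5040, (C,hash)→7360, (C,nl)→32080 …(+1); best=1920 via (A,hash)
  {ABC}: card=80000; try (B,hash)→7520, (B,merge)→23370, (A,hash)→25920, (A,merge)→325440, (B,nl)→401920, (A,nl)→1604800; best=7520 via (B,hash)

cost=7520; order=C,A,B; methods=hash,hash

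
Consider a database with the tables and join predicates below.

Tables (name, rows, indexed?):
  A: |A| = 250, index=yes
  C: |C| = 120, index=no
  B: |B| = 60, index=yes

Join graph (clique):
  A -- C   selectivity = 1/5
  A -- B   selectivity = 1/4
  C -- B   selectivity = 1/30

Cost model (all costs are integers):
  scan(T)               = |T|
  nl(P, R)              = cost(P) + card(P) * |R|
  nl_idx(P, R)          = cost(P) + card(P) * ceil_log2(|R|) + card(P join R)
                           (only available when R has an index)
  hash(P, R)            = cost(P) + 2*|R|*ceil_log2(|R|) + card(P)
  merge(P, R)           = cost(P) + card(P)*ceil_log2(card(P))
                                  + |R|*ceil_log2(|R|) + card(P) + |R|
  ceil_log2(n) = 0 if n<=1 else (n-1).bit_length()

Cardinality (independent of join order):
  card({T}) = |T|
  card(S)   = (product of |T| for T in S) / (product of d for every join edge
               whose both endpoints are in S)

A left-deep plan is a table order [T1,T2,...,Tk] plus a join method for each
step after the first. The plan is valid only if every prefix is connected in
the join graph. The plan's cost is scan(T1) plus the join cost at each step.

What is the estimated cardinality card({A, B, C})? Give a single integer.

Tables in S: A(250), B(60), C(120)
Edges inside S: A-C(d=5), A-B(d=4), C-B(d=30)
numerator = 250 * 60 * 120 = 1800000
denominator = 5 * 4 * 30 = 600
card(S) = 1800000 / 600 = 3000

3000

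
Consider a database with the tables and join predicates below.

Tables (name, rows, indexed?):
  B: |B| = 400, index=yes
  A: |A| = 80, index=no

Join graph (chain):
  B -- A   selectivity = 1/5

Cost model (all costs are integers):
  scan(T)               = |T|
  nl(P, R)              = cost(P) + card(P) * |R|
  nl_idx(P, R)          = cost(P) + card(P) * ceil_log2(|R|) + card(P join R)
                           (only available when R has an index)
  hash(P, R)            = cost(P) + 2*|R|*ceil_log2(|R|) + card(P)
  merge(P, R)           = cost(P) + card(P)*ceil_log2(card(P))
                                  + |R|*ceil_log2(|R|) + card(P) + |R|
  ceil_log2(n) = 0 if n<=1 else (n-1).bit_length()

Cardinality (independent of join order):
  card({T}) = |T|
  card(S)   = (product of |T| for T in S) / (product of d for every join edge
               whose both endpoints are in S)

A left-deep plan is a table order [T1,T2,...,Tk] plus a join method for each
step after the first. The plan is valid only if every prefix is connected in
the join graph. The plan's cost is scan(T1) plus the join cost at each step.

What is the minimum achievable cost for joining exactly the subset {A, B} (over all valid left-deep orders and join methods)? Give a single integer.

1920

Selinger DP over subsets of {A,B}:
  {B}: scan cost=400, card=400
  {A}: scan cost=80, card=80
  {AB}: card=6400; try (A,hash)→1920, (B,merge)→4720, (A,merge)→5040, (B,nl_idx)→7200, (B,hash)→7360, (B,nl)→32080 …(+1); best=1920 via (A,hash)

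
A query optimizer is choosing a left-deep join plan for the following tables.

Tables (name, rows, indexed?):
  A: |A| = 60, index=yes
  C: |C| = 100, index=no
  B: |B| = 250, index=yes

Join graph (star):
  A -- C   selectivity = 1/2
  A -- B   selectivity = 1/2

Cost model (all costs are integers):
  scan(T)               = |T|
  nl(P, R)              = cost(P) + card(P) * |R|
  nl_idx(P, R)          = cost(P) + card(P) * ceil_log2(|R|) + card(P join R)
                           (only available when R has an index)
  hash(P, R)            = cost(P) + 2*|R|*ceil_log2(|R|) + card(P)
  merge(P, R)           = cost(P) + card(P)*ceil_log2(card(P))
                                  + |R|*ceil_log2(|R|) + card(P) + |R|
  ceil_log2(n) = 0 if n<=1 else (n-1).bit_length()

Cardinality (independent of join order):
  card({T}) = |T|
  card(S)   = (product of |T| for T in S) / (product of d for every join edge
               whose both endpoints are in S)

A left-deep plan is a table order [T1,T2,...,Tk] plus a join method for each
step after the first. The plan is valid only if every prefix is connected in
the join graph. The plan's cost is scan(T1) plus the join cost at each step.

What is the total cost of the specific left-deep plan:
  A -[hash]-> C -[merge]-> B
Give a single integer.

step 1: scan A: cost=60, card=60
step 2: join C via hash
    card(P join C) = 60*100/(2) = 3000
    cost = 60 + 2*100*7 + 60 = 1520
step 3: join B via merge
    card(P join B) = 3000*250/(2) = 375000
    cost = 1520 + 3000*12 + 250*8 + 3000 + 250 = 42770

42770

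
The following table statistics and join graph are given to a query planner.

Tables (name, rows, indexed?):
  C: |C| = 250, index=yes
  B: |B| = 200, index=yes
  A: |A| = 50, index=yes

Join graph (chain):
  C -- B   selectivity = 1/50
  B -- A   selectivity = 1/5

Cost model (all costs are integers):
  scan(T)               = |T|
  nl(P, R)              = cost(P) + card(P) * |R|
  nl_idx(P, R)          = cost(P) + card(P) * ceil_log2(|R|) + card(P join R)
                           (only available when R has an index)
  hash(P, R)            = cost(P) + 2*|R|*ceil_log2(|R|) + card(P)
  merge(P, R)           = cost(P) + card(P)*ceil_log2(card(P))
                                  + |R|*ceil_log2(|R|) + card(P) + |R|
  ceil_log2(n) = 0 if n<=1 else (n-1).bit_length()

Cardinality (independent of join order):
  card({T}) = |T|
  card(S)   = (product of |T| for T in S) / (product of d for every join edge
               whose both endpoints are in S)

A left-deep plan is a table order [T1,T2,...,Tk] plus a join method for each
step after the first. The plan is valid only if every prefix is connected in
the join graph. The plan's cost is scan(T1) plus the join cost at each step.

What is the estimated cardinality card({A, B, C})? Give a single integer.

Tables in S: A(50), B(200), C(250)
Edges inside S: C-B(d=50), B-A(d=5)
numerator = 50 * 200 * 250 = 2500000
denominator = 50 * 5 = 250
card(S) = 2500000 / 250 = 10000

10000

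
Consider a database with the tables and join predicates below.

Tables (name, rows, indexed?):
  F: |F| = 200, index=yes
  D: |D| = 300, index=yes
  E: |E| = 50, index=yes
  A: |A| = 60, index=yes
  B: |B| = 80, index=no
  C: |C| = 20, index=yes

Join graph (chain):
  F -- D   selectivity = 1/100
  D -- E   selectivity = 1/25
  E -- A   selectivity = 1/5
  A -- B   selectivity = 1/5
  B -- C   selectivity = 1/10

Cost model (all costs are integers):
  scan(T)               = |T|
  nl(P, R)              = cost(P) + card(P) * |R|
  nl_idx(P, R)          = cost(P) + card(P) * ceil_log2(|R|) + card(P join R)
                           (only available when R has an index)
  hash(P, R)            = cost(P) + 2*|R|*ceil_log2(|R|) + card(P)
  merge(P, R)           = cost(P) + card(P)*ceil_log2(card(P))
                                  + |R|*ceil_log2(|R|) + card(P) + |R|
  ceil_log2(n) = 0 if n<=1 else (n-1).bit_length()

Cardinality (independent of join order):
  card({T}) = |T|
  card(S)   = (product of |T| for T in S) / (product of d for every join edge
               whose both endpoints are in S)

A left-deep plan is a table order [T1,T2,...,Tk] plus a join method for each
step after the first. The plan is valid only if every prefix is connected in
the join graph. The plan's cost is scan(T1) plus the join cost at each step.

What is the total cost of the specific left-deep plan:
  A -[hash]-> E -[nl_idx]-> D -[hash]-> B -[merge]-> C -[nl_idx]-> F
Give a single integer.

4399360

step 1: scan A: cost=60, card=60
step 2: join E via hash
    card(P join E) = 60*50/(5) = 600
    cost = 60 + 2*50*6 + 60 = 720
step 3: join D via nl_idx
    card(P join D) = 600*300/(25) = 7200
    cost = 720 + 600*9 + 7200 = 13320
step 4: join B via hash
    card(P join B) = 7200*80/(5) = 115200
    cost = 13320 + 2*80*7 + 7200 = 21640
step 5: join C via merge
    card(P join C) = 115200*20/(10) = 230400
    cost = 21640 + 115200*17 + 20*5 + 115200 + 20 = 2095360
step 6: join F via nl_idx
    card(P join F) = 230400*200/(100) = 460800
    cost = 2095360 + 230400*8 + 460800 = 4399360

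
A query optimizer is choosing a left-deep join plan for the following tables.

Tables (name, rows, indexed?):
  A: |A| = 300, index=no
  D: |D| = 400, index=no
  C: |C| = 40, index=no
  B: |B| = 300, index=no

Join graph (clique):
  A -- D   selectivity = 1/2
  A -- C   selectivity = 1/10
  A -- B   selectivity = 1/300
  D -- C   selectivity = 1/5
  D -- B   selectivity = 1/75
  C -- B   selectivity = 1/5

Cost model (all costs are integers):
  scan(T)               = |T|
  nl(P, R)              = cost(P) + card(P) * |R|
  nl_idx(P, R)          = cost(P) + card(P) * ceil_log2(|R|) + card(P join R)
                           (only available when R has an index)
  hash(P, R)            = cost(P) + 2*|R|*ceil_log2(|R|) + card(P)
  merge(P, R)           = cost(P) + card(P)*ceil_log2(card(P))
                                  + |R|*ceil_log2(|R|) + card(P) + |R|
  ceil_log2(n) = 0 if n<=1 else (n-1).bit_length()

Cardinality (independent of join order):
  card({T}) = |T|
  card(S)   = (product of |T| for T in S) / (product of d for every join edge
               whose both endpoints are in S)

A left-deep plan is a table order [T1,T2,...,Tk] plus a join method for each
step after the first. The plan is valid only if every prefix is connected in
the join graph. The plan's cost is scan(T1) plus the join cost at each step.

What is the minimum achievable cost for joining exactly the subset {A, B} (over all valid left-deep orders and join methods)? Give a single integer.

6000

Selinger DP over subsets of {A,B}:
  {A}: scan cost=300, card=300
  {B}: scan cost=300, card=300
  {AB}: card=300; try (B,hash)→6000, (A,hash)→6000, (B,merge)→6300, (A,merge)→6300, (B,nl)→90300, (A,nl)→90300; best=6000 via (B,hash)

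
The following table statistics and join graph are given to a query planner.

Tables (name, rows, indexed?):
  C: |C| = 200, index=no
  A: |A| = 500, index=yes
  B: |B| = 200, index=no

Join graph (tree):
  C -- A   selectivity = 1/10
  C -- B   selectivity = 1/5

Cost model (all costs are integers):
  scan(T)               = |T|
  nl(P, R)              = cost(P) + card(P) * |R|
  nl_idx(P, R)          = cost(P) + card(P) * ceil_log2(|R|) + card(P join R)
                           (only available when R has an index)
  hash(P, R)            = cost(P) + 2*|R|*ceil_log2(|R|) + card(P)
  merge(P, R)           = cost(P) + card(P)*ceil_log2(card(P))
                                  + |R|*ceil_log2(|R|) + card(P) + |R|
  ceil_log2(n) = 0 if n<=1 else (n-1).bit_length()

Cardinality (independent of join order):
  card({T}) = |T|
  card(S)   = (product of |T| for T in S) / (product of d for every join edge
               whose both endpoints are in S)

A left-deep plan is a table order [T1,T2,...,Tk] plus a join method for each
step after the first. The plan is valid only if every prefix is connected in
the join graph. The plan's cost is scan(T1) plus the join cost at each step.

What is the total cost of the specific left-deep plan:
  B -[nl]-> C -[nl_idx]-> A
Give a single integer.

512200

step 1: scan B: cost=200, card=200
step 2: join C via nl
    card(P join C) = 200*200/(5) = 8000
    cost = 200 + 200*200 = 40200
step 3: join A via nl_idx
    card(P join A) = 8000*500/(10) = 400000
    cost = 40200 + 8000*9 + 400000 = 512200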